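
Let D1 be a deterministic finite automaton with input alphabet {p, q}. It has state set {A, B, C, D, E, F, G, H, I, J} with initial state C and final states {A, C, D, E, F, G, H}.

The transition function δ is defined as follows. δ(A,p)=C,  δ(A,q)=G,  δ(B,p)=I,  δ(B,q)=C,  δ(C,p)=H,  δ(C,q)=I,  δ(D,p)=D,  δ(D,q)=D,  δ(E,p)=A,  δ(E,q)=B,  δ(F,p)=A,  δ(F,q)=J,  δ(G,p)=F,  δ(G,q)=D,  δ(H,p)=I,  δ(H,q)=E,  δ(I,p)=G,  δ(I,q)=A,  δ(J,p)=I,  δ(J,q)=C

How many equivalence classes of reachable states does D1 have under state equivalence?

8

P0 = {A,C,D,E,F,G,H} | {B,I,J}.
Split {A,C,D,E,F,G,H} by δ(·,p) → {A,C,D,E,F,G} and {H}.
On input p, block {A,C,D,E,F,G} splits into {A,D,E,F,G} and {C}.
On input p, block {A,D,E,F,G} splits into {D,E,F,G} and {A}.
On input p, block {D,E,F,G} splits into {D,G} and {E,F}.
Split {D,G} by δ(·,p) → {D} and {G}.
Split {B,I,J} by δ(·,p) → {B,J} and {I}.
The partition is now stable with 8 blocks: {D} | {B,J} | {H} | {C} | {A} | {E,F} | {G} | {I}.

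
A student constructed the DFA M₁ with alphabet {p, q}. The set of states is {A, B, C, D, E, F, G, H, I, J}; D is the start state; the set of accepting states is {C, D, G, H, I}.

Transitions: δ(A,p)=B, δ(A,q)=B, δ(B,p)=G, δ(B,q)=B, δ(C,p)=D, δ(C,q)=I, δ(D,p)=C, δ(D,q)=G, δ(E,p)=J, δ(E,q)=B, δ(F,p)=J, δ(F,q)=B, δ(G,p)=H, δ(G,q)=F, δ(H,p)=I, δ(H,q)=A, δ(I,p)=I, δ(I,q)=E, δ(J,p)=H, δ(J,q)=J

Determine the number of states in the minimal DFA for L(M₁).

4

Every state is reachable, so we keep all 10.
P0 = {C,D,G,H,I} | {A,B,E,F,J}.
On input q, block {C,D,G,H,I} splits into {G,H,I} and {C,D}.
On input p, block {A,B,E,F,J} splits into {A,E,F} and {B,J}.
No further refinement is possible. Final partition (4 blocks): {G,H,I} | {A,E,F} | {C,D} | {B,J}.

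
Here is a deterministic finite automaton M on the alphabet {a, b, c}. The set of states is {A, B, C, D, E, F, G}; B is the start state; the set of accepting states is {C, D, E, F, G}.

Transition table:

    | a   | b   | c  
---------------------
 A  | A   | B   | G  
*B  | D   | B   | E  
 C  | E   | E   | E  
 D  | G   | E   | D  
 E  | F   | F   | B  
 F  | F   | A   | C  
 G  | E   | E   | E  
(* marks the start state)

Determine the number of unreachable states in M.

A breadth-first search from the start state visits every state.

0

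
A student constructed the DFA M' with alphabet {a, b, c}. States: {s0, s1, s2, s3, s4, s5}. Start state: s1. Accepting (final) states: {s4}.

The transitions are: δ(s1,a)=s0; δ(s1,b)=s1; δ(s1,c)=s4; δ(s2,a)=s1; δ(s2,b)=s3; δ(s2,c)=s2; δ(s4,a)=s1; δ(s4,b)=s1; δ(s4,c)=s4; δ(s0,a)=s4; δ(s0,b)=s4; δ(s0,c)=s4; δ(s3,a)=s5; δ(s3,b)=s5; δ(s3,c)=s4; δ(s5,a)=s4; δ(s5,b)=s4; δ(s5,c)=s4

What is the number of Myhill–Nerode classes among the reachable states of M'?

3

First remove the unreachable states {s2,s3,s5}; 3 states remain.
Start with accepting vs non-accepting: {s4} | {s0,s1}.
Split {s0,s1} by δ(·,a) → {s0} and {s1}.
The partition is now stable with 3 blocks: {s4} | {s0} | {s1}.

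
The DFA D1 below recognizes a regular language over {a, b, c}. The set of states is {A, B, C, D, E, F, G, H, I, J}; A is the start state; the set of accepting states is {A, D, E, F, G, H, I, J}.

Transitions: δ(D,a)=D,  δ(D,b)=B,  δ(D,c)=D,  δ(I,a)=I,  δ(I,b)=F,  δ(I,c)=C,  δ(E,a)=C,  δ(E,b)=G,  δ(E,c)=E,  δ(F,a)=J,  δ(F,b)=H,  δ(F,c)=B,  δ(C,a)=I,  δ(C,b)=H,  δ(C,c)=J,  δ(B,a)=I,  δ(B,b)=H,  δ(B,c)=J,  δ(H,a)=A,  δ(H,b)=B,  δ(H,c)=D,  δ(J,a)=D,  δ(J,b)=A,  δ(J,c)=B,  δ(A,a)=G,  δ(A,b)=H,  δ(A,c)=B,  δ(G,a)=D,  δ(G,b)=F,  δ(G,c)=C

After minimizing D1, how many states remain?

6

First remove the unreachable states {E}; 9 states remain.
Initial partition by acceptance: {A,D,F,G,H,I,J} | {B,C}.
Refine {A,D,F,G,H,I,J} on symbol b: members go to different blocks, giving {A,F,G,I,J} and {D,H}.
On input a, block {A,F,G,I,J} splits into {A,F,I} and {G,J}.
On input a, block {A,F,I} splits into {A,F} and {I}.
Refine {D,H} on symbol a: members go to different blocks, giving {D} and {H}.
No further refinement is possible. Final partition (6 blocks): {A,F} | {B,C} | {D} | {G,J} | {I} | {H}.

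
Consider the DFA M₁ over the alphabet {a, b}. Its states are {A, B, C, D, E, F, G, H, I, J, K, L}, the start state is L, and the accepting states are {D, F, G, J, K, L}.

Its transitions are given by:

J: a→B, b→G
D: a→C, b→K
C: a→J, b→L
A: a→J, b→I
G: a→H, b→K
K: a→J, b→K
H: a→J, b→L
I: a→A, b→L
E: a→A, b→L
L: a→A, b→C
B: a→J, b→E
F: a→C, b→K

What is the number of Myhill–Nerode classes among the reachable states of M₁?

First remove the unreachable states {D,F}; 10 states remain.
Start with accepting vs non-accepting: {G,J,K,L} | {A,B,C,E,H,I}.
On input a, block {G,J,K,L} splits into {G,J,L} and {K}.
Split {G,J,L} by δ(·,b) → {G} and {J} and {L}.
Refine {A,B,C,E,H,I} on symbol a: members go to different blocks, giving {A,B,C,H} and {E,I}.
Split {A,B,C,H} by δ(·,b) → {A,B} and {C,H}.
Stable partition: {G} | {A,B} | {K} | {J} | {L} | {E,I} | {C,H} — 7 equivalence classes.

7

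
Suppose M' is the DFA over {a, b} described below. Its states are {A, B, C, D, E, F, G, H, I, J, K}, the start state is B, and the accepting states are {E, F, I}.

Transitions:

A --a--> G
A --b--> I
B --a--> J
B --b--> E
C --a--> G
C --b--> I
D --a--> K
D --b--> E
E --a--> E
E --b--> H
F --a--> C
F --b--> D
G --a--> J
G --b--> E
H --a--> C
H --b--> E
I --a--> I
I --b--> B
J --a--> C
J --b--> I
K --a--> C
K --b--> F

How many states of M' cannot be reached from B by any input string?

4

Starting at B and following transitions, the reachable set is {B, C, E, G, H, I, J}. That leaves A, D, F, K unreachable — 4 in total.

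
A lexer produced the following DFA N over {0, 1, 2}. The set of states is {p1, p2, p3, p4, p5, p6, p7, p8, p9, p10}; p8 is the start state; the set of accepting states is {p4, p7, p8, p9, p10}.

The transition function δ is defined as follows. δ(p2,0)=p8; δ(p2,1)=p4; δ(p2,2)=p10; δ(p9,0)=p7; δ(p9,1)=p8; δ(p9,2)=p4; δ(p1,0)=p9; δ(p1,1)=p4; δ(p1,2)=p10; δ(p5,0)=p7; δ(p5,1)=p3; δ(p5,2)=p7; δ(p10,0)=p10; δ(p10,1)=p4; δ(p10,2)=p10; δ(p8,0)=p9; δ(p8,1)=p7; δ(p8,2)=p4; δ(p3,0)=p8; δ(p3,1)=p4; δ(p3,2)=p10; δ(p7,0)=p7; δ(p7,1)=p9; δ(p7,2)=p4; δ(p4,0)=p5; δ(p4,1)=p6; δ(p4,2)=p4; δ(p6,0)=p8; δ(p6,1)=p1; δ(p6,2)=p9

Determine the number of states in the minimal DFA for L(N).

Reachable states from the start: {p1,p3,p4,p5,p6,p7,p8,p9,p10}. Unreachable: {p2} — drop them.
Initial partition by acceptance: {p4,p7,p8,p9,p10} | {p1,p3,p5,p6}.
Split {p4,p7,p8,p9,p10} by δ(·,0) → {p7,p8,p9,p10} and {p4}.
On input 1, block {p7,p8,p9,p10} splits into {p7,p8,p9} and {p10}.
Split {p1,p3,p5,p6} by δ(·,1) → {p1,p3} and {p5,p6}.
No further refinement is possible. Final partition (5 blocks): {p7,p8,p9} | {p1,p3} | {p4} | {p10} | {p5,p6}.

5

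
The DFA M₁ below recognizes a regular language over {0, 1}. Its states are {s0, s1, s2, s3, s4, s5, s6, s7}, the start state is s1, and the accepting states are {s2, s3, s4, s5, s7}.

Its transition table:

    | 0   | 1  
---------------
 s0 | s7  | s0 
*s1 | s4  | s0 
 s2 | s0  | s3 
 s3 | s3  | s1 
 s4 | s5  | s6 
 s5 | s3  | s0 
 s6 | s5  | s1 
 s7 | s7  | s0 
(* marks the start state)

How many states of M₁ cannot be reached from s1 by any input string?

BFS from s1 reaches {s0, s1, s3, s4, s5, s6, s7}; the 1 state(s) s2 are never visited.

1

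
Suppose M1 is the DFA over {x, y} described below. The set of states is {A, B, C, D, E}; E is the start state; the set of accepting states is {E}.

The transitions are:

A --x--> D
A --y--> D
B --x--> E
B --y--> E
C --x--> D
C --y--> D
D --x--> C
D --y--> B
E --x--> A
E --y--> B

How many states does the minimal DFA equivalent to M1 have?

Start with accepting vs non-accepting: {E} | {A,B,C,D}.
On input x, block {A,B,C,D} splits into {A,C,D} and {B}.
Refine {A,C,D} on symbol y: members go to different blocks, giving {A,C} and {D}.
No further refinement is possible. Final partition (4 blocks): {E} | {A,C} | {B} | {D}.

4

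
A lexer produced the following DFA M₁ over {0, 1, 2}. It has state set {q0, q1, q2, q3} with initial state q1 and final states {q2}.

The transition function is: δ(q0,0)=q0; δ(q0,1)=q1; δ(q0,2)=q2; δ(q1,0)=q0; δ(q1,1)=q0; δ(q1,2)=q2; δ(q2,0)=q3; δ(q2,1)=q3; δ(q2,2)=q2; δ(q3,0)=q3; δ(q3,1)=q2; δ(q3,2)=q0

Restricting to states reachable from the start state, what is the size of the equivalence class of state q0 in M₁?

2

All states are reachable from the start state.
Start with accepting vs non-accepting: {q2} | {q0,q1,q3}.
On input 1, block {q0,q1,q3} splits into {q0,q1} and {q3}.
Stable partition: {q2} | {q0,q1} | {q3} — 3 equivalence classes.
The equivalence class containing q0 is {q0,q1}, of size 2.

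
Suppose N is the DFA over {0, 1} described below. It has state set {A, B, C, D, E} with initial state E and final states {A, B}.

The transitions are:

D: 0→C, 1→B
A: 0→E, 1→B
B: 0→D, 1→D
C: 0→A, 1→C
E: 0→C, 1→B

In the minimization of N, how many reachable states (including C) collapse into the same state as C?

P0 = {A,B} | {C,D,E}.
Split {A,B} by δ(·,1) → {A} and {B}.
Refine {C,D,E} on symbol 0: members go to different blocks, giving {D,E} and {C}.
No further refinement is possible. Final partition (4 blocks): {A} | {D,E} | {B} | {C}.
The equivalence class containing C is {C}, of size 1.

1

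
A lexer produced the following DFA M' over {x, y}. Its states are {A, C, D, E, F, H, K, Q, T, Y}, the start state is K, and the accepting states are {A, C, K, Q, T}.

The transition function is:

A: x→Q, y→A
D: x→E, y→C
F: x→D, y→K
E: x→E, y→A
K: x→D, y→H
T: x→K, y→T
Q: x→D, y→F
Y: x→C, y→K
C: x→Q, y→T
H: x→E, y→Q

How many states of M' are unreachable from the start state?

BFS from K reaches {A, C, D, E, F, H, K, Q, T}; the 1 state(s) Y are never visited.

1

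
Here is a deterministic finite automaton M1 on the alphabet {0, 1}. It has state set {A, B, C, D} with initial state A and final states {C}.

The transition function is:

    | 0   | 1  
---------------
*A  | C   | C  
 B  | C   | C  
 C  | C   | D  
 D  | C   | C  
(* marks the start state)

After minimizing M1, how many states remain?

2

First remove the unreachable states {B}; 3 states remain.
Initial partition by acceptance: {C} | {A,D}.
No further refinement is possible. Final partition (2 blocks): {C} | {A,D}.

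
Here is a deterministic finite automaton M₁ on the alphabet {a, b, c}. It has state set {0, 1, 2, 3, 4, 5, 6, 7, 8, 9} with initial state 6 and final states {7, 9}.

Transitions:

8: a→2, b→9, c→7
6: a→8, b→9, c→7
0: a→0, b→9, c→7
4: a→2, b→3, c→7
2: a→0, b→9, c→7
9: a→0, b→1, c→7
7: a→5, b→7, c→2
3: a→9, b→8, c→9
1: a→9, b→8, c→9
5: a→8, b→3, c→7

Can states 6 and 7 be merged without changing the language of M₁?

No

States {4} cannot be reached from the start state, so discard them.
Start with accepting vs non-accepting: {7,9} | {0,1,2,3,5,6,8}.
Refine {7,9} on symbol b: members go to different blocks, giving {7} and {9}.
On input a, block {0,1,2,3,5,6,8} splits into {0,2,5,6,8} and {1,3}.
Split {0,2,5,6,8} by δ(·,b) → {0,2,6,8} and {5}.
Stable partition: {7} | {0,2,6,8} | {9} | {1,3} | {5} — 5 equivalence classes.
6 and 7 end up in different blocks, so they are distinguishable. For instance, the string 'ε' is accepted from only 7.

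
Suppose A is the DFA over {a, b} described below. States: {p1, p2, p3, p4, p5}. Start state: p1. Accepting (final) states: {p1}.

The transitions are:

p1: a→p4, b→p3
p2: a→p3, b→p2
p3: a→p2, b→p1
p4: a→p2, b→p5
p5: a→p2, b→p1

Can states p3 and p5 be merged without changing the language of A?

P0 = {p1} | {p2,p3,p4,p5}.
Refine {p2,p3,p4,p5} on symbol b: members go to different blocks, giving {p2,p4} and {p3,p5}.
On input a, block {p2,p4} splits into {p2} and {p4}.
The partition is now stable with 4 blocks: {p1} | {p2} | {p3,p5} | {p4}.
p3 and p5 lie in the same block of the stable partition, so they are equivalent — no string distinguishes them.

Yes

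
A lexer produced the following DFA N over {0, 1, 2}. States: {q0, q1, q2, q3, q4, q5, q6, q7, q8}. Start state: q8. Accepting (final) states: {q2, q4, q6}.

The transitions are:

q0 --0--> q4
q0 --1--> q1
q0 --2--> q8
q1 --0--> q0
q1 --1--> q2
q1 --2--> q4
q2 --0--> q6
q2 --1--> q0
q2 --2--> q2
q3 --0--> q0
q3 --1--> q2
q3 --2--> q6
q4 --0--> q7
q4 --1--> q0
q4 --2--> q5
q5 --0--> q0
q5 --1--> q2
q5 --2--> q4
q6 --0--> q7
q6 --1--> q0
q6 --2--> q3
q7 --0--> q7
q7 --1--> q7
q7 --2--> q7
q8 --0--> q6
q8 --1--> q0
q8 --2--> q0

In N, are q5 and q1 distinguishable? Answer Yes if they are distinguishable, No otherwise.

No

Every state is reachable, so we keep all 9.
Start with accepting vs non-accepting: {q2,q4,q6} | {q0,q1,q3,q5,q7,q8}.
Refine {q2,q4,q6} on symbol 0: members go to different blocks, giving {q4,q6} and {q2}.
Refine {q0,q1,q3,q5,q7,q8} on symbol 0: members go to different blocks, giving {q1,q3,q5,q7} and {q0,q8}.
Split {q1,q3,q5,q7} by δ(·,0) → {q1,q3,q5} and {q7}.
Refine {q0,q8} on symbol 1: members go to different blocks, giving {q0} and {q8}.
Stable partition: {q4,q6} | {q1,q3,q5} | {q2} | {q0} | {q7} | {q8} — 6 equivalence classes.
q5 and q1 lie in the same block of the stable partition, so they are equivalent — no string distinguishes them.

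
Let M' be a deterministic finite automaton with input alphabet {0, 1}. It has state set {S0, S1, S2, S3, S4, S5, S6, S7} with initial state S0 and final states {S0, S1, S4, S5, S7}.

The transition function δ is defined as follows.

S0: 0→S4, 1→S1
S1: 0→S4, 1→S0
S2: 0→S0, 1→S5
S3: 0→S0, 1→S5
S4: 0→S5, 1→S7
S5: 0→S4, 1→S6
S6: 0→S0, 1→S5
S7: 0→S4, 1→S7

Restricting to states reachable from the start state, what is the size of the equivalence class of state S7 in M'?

3

Reachable states from the start: {S0,S1,S4,S5,S6,S7}. Unreachable: {S2,S3} — drop them.
Initial partition by acceptance: {S0,S1,S4,S5,S7} | {S6}.
Split {S0,S1,S4,S5,S7} by δ(·,1) → {S0,S1,S4,S7} and {S5}.
Refine {S0,S1,S4,S7} on symbol 0: members go to different blocks, giving {S0,S1,S7} and {S4}.
The partition is now stable with 4 blocks: {S0,S1,S7} | {S6} | {S5} | {S4}.
The equivalence class containing S7 is {S0,S1,S7}, of size 3.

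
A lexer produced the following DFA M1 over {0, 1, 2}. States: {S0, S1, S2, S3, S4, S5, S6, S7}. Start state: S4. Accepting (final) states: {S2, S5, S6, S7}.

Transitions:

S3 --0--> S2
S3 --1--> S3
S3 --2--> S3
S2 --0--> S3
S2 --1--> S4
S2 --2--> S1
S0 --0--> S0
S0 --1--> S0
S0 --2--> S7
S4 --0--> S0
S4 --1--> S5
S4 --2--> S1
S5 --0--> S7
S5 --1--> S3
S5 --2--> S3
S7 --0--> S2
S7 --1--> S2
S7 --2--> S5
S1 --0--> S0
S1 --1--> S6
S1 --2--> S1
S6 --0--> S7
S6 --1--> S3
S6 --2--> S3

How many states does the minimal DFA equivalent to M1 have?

6

Every state is reachable, so we keep all 8.
P0 = {S2,S5,S6,S7} | {S0,S1,S3,S4}.
Refine {S2,S5,S6,S7} on symbol 0: members go to different blocks, giving {S5,S6,S7} and {S2}.
Refine {S5,S6,S7} on symbol 0: members go to different blocks, giving {S5,S6} and {S7}.
On input 0, block {S0,S1,S3,S4} splits into {S0,S1,S4} and {S3}.
Split {S0,S1,S4} by δ(·,1) → {S1,S4} and {S0}.
The partition is now stable with 6 blocks: {S5,S6} | {S1,S4} | {S2} | {S7} | {S3} | {S0}.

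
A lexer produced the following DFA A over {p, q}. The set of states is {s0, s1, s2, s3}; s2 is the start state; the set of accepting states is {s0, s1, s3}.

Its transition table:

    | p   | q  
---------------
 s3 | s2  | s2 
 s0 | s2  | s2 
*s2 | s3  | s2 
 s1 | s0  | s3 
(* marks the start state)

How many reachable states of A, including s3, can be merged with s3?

States {s0,s1} cannot be reached from the start state, so discard them.
Initial partition by acceptance: {s3} | {s2}.
No further refinement is possible. Final partition (2 blocks): {s3} | {s2}.
The equivalence class containing s3 is {s3}, of size 1.

1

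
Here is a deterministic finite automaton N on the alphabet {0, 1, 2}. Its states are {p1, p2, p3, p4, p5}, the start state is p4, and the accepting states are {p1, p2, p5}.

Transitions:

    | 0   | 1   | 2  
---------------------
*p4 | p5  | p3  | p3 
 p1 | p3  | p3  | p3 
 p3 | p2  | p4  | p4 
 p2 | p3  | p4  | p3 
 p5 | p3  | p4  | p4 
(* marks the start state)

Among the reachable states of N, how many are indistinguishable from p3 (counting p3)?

States {p1} cannot be reached from the start state, so discard them.
Start with accepting vs non-accepting: {p2,p5} | {p3,p4}.
The partition is now stable with 2 blocks: {p2,p5} | {p3,p4}.
State p3 belongs to the block {p3,p4}, which has 2 states.

2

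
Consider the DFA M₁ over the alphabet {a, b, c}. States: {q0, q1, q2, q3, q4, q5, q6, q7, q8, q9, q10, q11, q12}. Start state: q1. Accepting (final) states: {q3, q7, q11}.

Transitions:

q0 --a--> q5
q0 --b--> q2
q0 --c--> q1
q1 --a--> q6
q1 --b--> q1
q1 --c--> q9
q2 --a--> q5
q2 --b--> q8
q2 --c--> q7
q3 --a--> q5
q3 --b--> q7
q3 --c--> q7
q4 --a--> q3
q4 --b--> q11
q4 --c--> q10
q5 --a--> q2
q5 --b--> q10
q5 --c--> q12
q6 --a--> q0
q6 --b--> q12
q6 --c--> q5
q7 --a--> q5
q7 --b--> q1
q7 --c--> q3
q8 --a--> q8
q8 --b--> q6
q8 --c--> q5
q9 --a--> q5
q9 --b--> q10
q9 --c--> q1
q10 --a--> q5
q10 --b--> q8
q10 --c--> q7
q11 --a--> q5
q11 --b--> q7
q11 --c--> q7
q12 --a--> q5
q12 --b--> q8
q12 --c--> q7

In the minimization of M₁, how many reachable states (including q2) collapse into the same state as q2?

First remove the unreachable states {q4,q11}; 11 states remain.
Start with accepting vs non-accepting: {q3,q7} | {q0,q1,q2,q5,q6,q8,q9,q10,q12}.
Split {q3,q7} by δ(·,b) → {q3} and {q7}.
Split {q0,q1,q2,q5,q6,q8,q9,q10,q12} by δ(·,c) → {q0,q1,q5,q6,q8,q9} and {q2,q10,q12}.
On input a, block {q0,q1,q5,q6,q8,q9} splits into {q0,q1,q6,q8,q9} and {q5}.
Refine {q0,q1,q6,q8,q9} on symbol a: members go to different blocks, giving {q1,q6,q8} and {q0,q9}.
Split {q1,q6,q8} by δ(·,a) → {q1,q8} and {q6}.
On input a, block {q1,q8} splits into {q1} and {q8}.
The partition is now stable with 8 blocks: {q3} | {q1} | {q7} | {q2,q10,q12} | {q5} | {q0,q9} | {q6} | {q8}.
State q2 belongs to the block {q2,q10,q12}, which has 3 states.

3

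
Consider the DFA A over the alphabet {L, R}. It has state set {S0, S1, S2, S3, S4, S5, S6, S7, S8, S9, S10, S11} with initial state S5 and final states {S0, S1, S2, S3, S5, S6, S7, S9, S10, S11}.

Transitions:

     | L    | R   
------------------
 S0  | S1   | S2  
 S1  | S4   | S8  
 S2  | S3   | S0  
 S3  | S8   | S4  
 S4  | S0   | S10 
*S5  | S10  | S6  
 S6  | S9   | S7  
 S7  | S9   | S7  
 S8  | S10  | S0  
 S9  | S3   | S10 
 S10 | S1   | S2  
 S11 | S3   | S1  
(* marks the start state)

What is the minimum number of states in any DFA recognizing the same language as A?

4

Reachable states from the start: {S0,S1,S2,S3,S4,S5,S6,S7,S8,S9,S10}. Unreachable: {S11} — drop them.
Start with accepting vs non-accepting: {S0,S1,S2,S3,S5,S6,S7,S9,S10} | {S4,S8}.
On input L, block {S0,S1,S2,S3,S5,S6,S7,S9,S10} splits into {S0,S2,S5,S6,S7,S9,S10} and {S1,S3}.
Split {S0,S2,S5,S6,S7,S9,S10} by δ(·,L) → {S0,S2,S9,S10} and {S5,S6,S7}.
Stable partition: {S0,S2,S9,S10} | {S4,S8} | {S1,S3} | {S5,S6,S7} — 4 equivalence classes.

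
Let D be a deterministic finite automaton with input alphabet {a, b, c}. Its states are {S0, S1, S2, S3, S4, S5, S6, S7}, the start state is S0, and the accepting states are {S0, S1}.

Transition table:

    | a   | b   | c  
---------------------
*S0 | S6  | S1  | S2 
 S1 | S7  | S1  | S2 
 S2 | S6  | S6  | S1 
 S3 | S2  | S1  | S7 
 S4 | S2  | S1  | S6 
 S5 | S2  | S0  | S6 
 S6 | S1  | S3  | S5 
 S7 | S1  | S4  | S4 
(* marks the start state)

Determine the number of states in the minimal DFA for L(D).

Every state is reachable, so we keep all 8.
P0 = {S0,S1} | {S2,S3,S4,S5,S6,S7}.
On input a, block {S2,S3,S4,S5,S6,S7} splits into {S2,S3,S4,S5} and {S6,S7}.
Refine {S2,S3,S4,S5} on symbol a: members go to different blocks, giving {S3,S4,S5} and {S2}.
The partition is now stable with 4 blocks: {S0,S1} | {S3,S4,S5} | {S6,S7} | {S2}.

4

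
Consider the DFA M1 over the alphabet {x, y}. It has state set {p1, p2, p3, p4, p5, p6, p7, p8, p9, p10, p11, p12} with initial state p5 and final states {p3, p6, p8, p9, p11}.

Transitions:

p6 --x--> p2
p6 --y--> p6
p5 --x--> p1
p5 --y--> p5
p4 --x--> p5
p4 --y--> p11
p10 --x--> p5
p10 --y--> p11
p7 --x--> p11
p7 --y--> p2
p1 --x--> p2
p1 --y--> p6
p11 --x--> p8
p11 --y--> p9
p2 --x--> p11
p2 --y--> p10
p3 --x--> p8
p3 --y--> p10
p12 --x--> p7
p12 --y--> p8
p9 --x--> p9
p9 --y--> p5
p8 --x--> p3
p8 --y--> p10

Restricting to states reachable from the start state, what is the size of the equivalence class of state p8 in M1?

2

States {p4,p7,p12} cannot be reached from the start state, so discard them.
Initial partition by acceptance: {p3,p6,p8,p9,p11} | {p1,p2,p5,p10}.
On input x, block {p3,p6,p8,p9,p11} splits into {p3,p8,p9,p11} and {p6}.
Refine {p3,p8,p9,p11} on symbol y: members go to different blocks, giving {p3,p8,p9} and {p11}.
On input x, block {p1,p2,p5,p10} splits into {p1,p5,p10} and {p2}.
Split {p1,p5,p10} by δ(·,x) → {p5,p10} and {p1}.
On input x, block {p5,p10} splits into {p5} and {p10}.
On input y, block {p3,p8,p9} splits into {p3,p8} and {p9}.
Stable partition: {p3,p8} | {p5} | {p6} | {p11} | {p2} | {p1} | {p10} | {p9} — 8 equivalence classes.
State p8 belongs to the block {p3,p8}, which has 2 states.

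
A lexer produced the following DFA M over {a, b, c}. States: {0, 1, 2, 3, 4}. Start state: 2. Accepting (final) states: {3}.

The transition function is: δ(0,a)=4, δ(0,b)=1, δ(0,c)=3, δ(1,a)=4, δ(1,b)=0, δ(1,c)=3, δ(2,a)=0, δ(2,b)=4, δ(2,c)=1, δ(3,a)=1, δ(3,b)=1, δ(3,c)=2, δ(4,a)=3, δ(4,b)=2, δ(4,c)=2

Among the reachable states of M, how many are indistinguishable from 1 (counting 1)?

2

Start with accepting vs non-accepting: {3} | {0,1,2,4}.
Split {0,1,2,4} by δ(·,a) → {0,1,2} and {4}.
On input a, block {0,1,2} splits into {0,1} and {2}.
No further refinement is possible. Final partition (4 blocks): {3} | {0,1} | {4} | {2}.
The equivalence class containing 1 is {0,1}, of size 2.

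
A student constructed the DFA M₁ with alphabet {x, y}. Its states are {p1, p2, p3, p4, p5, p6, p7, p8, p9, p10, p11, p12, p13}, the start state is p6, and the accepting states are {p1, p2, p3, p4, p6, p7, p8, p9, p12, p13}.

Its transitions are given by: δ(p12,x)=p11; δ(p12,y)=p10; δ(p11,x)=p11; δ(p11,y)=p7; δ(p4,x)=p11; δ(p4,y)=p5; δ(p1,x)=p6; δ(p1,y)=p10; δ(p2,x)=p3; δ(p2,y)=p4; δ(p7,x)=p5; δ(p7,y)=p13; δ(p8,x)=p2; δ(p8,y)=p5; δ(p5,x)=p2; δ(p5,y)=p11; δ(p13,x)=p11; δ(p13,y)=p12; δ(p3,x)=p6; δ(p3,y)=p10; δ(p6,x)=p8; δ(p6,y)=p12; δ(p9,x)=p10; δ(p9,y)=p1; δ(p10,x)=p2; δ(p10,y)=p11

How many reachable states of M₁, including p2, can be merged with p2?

First remove the unreachable states {p1,p9}; 11 states remain.
Initial partition by acceptance: {p2,p3,p4,p6,p7,p8,p12,p13} | {p5,p10,p11}.
Split {p2,p3,p4,p6,p7,p8,p12,p13} by δ(·,x) → {p2,p3,p6,p8} and {p4,p7,p12,p13}.
Refine {p2,p3,p6,p8} on symbol y: members go to different blocks, giving {p2,p6} and {p3,p8}.
Refine {p5,p10,p11} on symbol x: members go to different blocks, giving {p5,p10} and {p11}.
On input x, block {p4,p7,p12,p13} splits into {p4,p12,p13} and {p7}.
Refine {p4,p12,p13} on symbol y: members go to different blocks, giving {p4,p12} and {p13}.
The partition is now stable with 7 blocks: {p2,p6} | {p5,p10} | {p4,p12} | {p3,p8} | {p11} | {p7} | {p13}.
State p2 belongs to the block {p2,p6}, which has 2 states.

2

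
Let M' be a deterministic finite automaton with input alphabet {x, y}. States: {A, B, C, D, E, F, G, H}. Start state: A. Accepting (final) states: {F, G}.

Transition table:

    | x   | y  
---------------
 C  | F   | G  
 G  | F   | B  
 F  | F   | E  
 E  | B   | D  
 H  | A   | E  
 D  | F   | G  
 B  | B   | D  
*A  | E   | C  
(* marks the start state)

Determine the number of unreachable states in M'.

No path from A leads to H; the other 7 states are all reachable.

1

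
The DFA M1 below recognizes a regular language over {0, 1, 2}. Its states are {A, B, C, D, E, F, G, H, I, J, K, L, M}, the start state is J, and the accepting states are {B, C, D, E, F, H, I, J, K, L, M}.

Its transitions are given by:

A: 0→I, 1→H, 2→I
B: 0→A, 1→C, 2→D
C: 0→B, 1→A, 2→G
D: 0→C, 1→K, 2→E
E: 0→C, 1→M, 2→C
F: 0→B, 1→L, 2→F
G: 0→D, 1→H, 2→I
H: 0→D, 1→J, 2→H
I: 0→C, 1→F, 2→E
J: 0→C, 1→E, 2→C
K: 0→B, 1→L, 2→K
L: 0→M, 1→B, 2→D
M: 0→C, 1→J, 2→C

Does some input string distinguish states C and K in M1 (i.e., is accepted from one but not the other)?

All states are reachable from the start state.
Start with accepting vs non-accepting: {B,C,D,E,F,H,I,J,K,L,M} | {A,G}.
Split {B,C,D,E,F,H,I,J,K,L,M} by δ(·,0) → {C,D,E,F,H,I,J,K,L,M} and {B}.
Split {C,D,E,F,H,I,J,K,L,M} by δ(·,0) → {D,E,H,I,J,L,M} and {C,F,K}.
Refine {D,E,H,I,J,L,M} on symbol 0: members go to different blocks, giving {D,E,I,J,M} and {H,L}.
On input 1, block {D,E,I,J,M} splits into {E,J,M} and {D,I}.
Split {C,F,K} by δ(·,1) → {F,K} and {C}.
Refine {H,L} on symbol 0: members go to different blocks, giving {H} and {L}.
No further refinement is possible. Final partition (8 blocks): {E,J,M} | {A,G} | {B} | {F,K} | {H} | {D,I} | {C} | {L}.
C and K end up in different blocks, so they are distinguishable. For instance, the string '1' is accepted from only K.

Yes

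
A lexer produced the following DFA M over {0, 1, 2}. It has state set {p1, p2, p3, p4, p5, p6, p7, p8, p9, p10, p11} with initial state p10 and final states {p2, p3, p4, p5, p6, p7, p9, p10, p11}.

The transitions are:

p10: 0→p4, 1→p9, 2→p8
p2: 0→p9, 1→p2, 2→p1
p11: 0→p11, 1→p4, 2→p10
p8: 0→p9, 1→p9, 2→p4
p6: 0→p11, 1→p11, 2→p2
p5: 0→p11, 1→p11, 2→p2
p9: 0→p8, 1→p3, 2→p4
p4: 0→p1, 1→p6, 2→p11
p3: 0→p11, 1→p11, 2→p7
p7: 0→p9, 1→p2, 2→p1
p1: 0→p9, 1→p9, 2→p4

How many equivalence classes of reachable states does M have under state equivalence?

Reachable states from the start: {p1,p2,p3,p4,p6,p7,p8,p9,p10,p11}. Unreachable: {p5} — drop them.
Start with accepting vs non-accepting: {p2,p3,p4,p6,p7,p9,p10,p11} | {p1,p8}.
Refine {p2,p3,p4,p6,p7,p9,p10,p11} on symbol 0: members go to different blocks, giving {p2,p3,p6,p7,p10,p11} and {p4,p9}.
Refine {p2,p3,p6,p7,p10,p11} on symbol 0: members go to different blocks, giving {p2,p7,p10} and {p3,p6,p11}.
On input 1, block {p2,p7,p10} splits into {p2,p7} and {p10}.
Refine {p4,p9} on symbol 2: members go to different blocks, giving {p4} and {p9}.
Split {p3,p6,p11} by δ(·,1) → {p3,p6} and {p11}.
The partition is now stable with 7 blocks: {p2,p7} | {p1,p8} | {p4} | {p3,p6} | {p10} | {p9} | {p11}.

7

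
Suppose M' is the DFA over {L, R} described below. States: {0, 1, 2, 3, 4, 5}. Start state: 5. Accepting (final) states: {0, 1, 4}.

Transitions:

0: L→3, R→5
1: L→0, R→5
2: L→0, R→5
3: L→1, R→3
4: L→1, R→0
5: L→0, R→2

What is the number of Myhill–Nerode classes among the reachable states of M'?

States {4} cannot be reached from the start state, so discard them.
Start with accepting vs non-accepting: {0,1} | {2,3,5}.
On input L, block {0,1} splits into {0} and {1}.
On input L, block {2,3,5} splits into {2,5} and {3}.
The partition is now stable with 4 blocks: {0} | {2,5} | {1} | {3}.

4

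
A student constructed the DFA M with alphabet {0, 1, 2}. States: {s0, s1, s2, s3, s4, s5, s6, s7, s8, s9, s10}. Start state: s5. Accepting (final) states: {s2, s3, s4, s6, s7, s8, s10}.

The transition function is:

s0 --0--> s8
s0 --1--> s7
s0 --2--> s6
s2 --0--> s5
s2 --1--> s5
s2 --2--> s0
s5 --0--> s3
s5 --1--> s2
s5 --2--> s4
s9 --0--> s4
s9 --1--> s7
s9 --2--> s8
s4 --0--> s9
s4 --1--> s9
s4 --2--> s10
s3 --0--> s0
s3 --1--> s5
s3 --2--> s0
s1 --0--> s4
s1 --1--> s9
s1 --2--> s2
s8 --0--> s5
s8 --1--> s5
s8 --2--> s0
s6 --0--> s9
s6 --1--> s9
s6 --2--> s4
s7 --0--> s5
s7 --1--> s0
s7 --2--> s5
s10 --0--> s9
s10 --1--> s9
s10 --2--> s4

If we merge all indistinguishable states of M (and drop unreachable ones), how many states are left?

First remove the unreachable states {s1}; 10 states remain.
P0 = {s2,s3,s4,s6,s7,s8,s10} | {s0,s5,s9}.
Split {s2,s3,s4,s6,s7,s8,s10} by δ(·,2) → {s2,s3,s7,s8} and {s4,s6,s10}.
On input 0, block {s0,s5,s9} splits into {s0,s5} and {s9}.
Stable partition: {s2,s3,s7,s8} | {s0,s5} | {s4,s6,s10} | {s9} — 4 equivalence classes.

4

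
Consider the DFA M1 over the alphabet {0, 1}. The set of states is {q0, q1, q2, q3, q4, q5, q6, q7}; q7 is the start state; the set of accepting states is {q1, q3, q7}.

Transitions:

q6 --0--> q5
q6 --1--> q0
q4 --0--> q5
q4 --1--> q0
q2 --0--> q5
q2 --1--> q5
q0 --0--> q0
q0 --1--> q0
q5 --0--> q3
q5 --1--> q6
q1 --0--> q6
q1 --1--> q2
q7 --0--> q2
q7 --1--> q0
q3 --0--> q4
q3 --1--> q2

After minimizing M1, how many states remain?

6

Reachable states from the start: {q0,q2,q3,q4,q5,q6,q7}. Unreachable: {q1} — drop them.
P0 = {q3,q7} | {q0,q2,q4,q5,q6}.
Split {q0,q2,q4,q5,q6} by δ(·,0) → {q0,q2,q4,q6} and {q5}.
Refine {q0,q2,q4,q6} on symbol 0: members go to different blocks, giving {q2,q4,q6} and {q0}.
Refine {q3,q7} on symbol 1: members go to different blocks, giving {q3} and {q7}.
Split {q2,q4,q6} by δ(·,1) → {q4,q6} and {q2}.
Stable partition: {q3} | {q4,q6} | {q5} | {q0} | {q7} | {q2} — 6 equivalence classes.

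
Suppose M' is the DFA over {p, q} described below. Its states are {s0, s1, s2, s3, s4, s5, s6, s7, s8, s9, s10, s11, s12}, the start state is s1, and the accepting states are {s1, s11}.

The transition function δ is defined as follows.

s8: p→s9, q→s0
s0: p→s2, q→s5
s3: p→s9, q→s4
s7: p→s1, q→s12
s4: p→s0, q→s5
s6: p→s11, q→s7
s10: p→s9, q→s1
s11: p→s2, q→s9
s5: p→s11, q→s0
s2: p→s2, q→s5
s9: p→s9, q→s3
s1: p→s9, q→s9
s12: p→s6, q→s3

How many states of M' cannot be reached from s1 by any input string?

No path from s1 leads to s6, s7, s8, s10, s12; the other 8 states are all reachable.

5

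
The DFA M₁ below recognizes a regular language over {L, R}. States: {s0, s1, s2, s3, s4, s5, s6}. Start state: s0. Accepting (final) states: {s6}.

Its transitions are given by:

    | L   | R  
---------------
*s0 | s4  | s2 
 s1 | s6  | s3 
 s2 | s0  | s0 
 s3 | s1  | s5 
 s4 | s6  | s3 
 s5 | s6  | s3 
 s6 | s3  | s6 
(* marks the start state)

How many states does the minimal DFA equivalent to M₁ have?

5

All states are reachable from the start state.
Start with accepting vs non-accepting: {s6} | {s0,s1,s2,s3,s4,s5}.
Split {s0,s1,s2,s3,s4,s5} by δ(·,L) → {s0,s2,s3} and {s1,s4,s5}.
Split {s0,s2,s3} by δ(·,L) → {s0,s3} and {s2}.
Refine {s0,s3} on symbol R: members go to different blocks, giving {s0} and {s3}.
No further refinement is possible. Final partition (5 blocks): {s6} | {s0} | {s1,s4,s5} | {s2} | {s3}.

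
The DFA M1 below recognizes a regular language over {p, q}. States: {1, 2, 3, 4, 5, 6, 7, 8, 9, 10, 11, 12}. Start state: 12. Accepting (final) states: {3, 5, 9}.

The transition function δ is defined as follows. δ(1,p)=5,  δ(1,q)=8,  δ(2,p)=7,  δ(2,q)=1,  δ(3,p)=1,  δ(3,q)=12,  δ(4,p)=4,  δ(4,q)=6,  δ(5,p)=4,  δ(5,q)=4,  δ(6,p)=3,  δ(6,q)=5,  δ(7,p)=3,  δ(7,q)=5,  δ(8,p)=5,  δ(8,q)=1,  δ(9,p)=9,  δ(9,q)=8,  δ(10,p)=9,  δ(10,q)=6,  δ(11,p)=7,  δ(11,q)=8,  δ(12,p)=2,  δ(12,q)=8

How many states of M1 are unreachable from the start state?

No path from 12 leads to 9, 10, 11; the other 9 states are all reachable.

3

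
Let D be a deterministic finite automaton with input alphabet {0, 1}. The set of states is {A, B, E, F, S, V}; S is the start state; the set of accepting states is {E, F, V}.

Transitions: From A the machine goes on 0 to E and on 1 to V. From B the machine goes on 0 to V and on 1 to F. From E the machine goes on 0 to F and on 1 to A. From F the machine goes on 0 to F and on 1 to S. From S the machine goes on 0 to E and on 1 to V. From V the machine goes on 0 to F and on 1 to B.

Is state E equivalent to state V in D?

P0 = {E,F,V} | {A,B,S}.
The partition is now stable with 2 blocks: {E,F,V} | {A,B,S}.
E and V lie in the same block of the stable partition, so they are equivalent — no string distinguishes them.

Yes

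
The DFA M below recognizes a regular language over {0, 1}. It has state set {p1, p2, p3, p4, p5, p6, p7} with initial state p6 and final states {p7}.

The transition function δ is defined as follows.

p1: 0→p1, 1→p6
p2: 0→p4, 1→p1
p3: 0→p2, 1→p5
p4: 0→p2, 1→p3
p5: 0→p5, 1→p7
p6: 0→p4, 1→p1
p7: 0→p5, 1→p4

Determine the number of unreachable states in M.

0

Every one of the 7 states is reachable from p6.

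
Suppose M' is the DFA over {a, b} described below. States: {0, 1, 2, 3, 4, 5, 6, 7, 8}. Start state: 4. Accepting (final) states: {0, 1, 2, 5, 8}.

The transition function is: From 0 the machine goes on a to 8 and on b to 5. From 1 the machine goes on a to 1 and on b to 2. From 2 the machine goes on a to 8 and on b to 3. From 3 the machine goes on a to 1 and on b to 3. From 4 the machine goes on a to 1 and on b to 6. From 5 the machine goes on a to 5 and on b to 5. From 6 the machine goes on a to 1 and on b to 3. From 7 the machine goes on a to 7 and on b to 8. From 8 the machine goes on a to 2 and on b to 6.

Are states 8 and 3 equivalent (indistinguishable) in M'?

No

Reachable states from the start: {1,2,3,4,6,8}. Unreachable: {0,5,7} — drop them.
Initial partition by acceptance: {1,2,8} | {3,4,6}.
Split {1,2,8} by δ(·,b) → {2,8} and {1}.
No further refinement is possible. Final partition (3 blocks): {2,8} | {3,4,6} | {1}.
8 and 3 end up in different blocks, so they are distinguishable. For instance, the string 'ε' is accepted from only 8.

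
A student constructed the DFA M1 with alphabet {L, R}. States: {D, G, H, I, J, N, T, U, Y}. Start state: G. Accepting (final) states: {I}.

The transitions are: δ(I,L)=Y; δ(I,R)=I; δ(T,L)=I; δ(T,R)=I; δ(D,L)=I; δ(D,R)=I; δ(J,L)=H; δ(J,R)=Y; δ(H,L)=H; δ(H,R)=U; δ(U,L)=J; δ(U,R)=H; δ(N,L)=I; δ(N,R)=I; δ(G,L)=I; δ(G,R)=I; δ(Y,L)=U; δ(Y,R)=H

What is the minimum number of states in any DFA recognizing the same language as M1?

States {D,N,T} cannot be reached from the start state, so discard them.
Initial partition by acceptance: {I} | {G,H,J,U,Y}.
On input L, block {G,H,J,U,Y} splits into {H,J,U,Y} and {G}.
Stable partition: {I} | {H,J,U,Y} | {G} — 3 equivalence classes.

3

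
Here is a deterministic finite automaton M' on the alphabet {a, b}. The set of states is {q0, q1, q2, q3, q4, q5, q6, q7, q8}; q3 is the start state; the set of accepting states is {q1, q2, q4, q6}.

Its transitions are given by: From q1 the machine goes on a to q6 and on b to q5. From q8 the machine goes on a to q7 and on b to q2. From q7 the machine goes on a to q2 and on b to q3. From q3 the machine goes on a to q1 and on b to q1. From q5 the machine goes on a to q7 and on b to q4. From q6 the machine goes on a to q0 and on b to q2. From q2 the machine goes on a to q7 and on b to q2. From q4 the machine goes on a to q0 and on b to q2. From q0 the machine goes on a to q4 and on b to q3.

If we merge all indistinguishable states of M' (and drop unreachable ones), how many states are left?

5

Reachable states from the start: {q0,q1,q2,q3,q4,q5,q6,q7}. Unreachable: {q8} — drop them.
P0 = {q1,q2,q4,q6} | {q0,q3,q5,q7}.
On input a, block {q1,q2,q4,q6} splits into {q2,q4,q6} and {q1}.
Refine {q0,q3,q5,q7} on symbol a: members go to different blocks, giving {q0,q7} and {q3} and {q5}.
The partition is now stable with 5 blocks: {q2,q4,q6} | {q0,q7} | {q1} | {q3} | {q5}.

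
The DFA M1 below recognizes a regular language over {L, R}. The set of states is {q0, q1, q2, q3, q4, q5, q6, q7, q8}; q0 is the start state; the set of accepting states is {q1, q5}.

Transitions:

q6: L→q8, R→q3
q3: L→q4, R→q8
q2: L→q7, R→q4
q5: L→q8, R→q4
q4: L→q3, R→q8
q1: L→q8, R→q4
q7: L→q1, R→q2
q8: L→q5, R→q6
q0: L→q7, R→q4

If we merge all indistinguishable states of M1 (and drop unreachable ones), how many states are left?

All states are reachable from the start state.
Initial partition by acceptance: {q1,q5} | {q0,q2,q3,q4,q6,q7,q8}.
Refine {q0,q2,q3,q4,q6,q7,q8} on symbol L: members go to different blocks, giving {q0,q2,q3,q4,q6} and {q7,q8}.
On input L, block {q0,q2,q3,q4,q6} splits into {q0,q2,q6} and {q3,q4}.
The partition is now stable with 4 blocks: {q1,q5} | {q0,q2,q6} | {q7,q8} | {q3,q4}.

4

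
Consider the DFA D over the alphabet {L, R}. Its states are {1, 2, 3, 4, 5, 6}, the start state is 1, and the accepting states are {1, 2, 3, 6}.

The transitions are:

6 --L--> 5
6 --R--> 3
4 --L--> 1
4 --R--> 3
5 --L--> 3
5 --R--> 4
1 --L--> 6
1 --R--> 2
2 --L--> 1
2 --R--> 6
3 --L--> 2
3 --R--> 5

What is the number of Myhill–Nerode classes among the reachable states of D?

All states are reachable from the start state.
P0 = {1,2,3,6} | {4,5}.
Split {1,2,3,6} by δ(·,L) → {1,2,3} and {6}.
Split {1,2,3} by δ(·,L) → {2,3} and {1}.
Split {2,3} by δ(·,L) → {2} and {3}.
Refine {4,5} on symbol L: members go to different blocks, giving {4} and {5}.
The partition is now stable with 6 blocks: {2} | {4} | {6} | {1} | {3} | {5}.

6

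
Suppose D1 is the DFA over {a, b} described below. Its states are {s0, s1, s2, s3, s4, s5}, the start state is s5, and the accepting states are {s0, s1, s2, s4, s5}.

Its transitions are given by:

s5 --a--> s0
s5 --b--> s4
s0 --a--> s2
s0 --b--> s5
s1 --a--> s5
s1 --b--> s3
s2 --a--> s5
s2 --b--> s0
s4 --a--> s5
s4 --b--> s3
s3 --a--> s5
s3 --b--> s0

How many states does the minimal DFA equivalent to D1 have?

5

First remove the unreachable states {s1}; 5 states remain.
P0 = {s0,s2,s4,s5} | {s3}.
Refine {s0,s2,s4,s5} on symbol b: members go to different blocks, giving {s0,s2,s5} and {s4}.
Split {s0,s2,s5} by δ(·,b) → {s0,s2} and {s5}.
Refine {s0,s2} on symbol a: members go to different blocks, giving {s0} and {s2}.
Stable partition: {s0} | {s3} | {s4} | {s5} | {s2} — 5 equivalence classes.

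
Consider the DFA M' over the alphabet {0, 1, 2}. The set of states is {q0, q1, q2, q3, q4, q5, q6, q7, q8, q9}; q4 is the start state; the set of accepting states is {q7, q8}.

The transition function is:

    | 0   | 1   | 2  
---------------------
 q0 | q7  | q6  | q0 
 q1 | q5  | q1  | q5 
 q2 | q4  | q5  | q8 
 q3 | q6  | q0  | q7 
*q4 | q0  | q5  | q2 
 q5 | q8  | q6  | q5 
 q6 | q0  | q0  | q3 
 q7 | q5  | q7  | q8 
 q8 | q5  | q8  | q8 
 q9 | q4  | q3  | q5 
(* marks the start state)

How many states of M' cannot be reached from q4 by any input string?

Starting at q4 and following transitions, the reachable set is {q0, q2, q3, q4, q5, q6, q7, q8}. That leaves q1, q9 unreachable — 2 in total.

2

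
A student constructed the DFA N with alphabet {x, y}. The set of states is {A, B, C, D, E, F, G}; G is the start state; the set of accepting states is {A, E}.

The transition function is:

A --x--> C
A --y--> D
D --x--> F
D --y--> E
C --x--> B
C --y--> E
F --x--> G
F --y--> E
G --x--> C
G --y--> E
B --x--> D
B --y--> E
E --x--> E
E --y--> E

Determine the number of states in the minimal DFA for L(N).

Reachable states from the start: {B,C,D,E,F,G}. Unreachable: {A} — drop them.
Initial partition by acceptance: {E} | {B,C,D,F,G}.
Stable partition: {E} | {B,C,D,F,G} — 2 equivalence classes.

2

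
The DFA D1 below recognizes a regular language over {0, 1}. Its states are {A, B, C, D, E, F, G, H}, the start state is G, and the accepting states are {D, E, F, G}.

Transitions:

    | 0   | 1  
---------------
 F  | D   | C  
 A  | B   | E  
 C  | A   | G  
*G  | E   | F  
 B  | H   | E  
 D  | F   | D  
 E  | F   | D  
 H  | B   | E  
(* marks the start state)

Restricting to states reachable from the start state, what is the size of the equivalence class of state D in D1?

All states are reachable from the start state.
Start with accepting vs non-accepting: {D,E,F,G} | {A,B,C,H}.
Refine {D,E,F,G} on symbol 1: members go to different blocks, giving {D,E,G} and {F}.
Refine {D,E,G} on symbol 0: members go to different blocks, giving {D,E} and {G}.
On input 1, block {A,B,C,H} splits into {A,B,H} and {C}.
No further refinement is possible. Final partition (5 blocks): {D,E} | {A,B,H} | {F} | {G} | {C}.
State D belongs to the block {D,E}, which has 2 states.

2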